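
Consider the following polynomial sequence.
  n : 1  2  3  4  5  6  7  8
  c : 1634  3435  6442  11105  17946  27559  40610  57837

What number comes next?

80050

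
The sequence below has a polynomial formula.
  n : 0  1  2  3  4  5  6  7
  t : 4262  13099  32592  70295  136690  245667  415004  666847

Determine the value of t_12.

D1: 8837, 19493, 37703, 66395, 108977, 169337, 251843
D2: 10656, 18210, 28692, 42582, 60360, 82506
D3: 7554, 10482, 13890, 17778, 22146
D4: 2928, 3408, 3888, 4368
D5: 480, 480, 480
The fifth differences are constant (480).
4368 + 480 = 4848;  22146 + 4848 = 26994;  82506 + 26994 = 109500;  251843 + 109500 = 361343;  666847 + 361343 = 1028190
4848 + 480 = 5328;  26994 + 5328 = 32322;  109500 + 32322 = 141822;  361343 + 141822 = 503165;  1028190 + 503165 = 1531355
5328 + 480 = 5808;  32322 + 5808 = 38130;  141822 + 38130 = 179952;  503165 + 179952 = 683117;  1531355 + 683117 = 2214472
5808 + 480 = 6288;  38130 + 6288 = 44418;  179952 + 44418 = 224370;  683117 + 224370 = 907487;  2214472 + 907487 = 3121959
6288 + 480 = 6768;  44418 + 6768 = 51186;  224370 + 51186 = 275556;  907487 + 275556 = 1183043;  3121959 + 1183043 = 4305002

4305002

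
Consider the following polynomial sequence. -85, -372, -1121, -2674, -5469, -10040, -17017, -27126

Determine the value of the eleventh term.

-287, -749, -1553, -2795, -4571, -6977, -10109
-462, -804, -1242, -1776, -2406, -3132
-342, -438, -534, -630, -726
-96, -96, -96, -96
Fourth differences constant at -96.
-726 − 96 = -822;  -3132 − 822 = -3954;  -10109 − 3954 = -14063;  -27126 − 14063 = -41189
-822 − 96 = -918;  -3954 − 918 = -4872;  -14063 − 4872 = -18935;  -41189 − 18935 = -60124
-918 − 96 = -1014;  -4872 − 1014 = -5886;  -18935 − 5886 = -24821;  -60124 − 24821 = -84945

-84945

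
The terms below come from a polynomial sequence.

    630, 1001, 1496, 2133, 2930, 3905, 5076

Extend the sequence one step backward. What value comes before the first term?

371  495  637  797  975  1171
124  142  160  178  196
18  18  18  18
The third differences are constant at 18.
Work back: 124 − 18 = 106;  371 − 106 = 265;  630 − 265 = 365

365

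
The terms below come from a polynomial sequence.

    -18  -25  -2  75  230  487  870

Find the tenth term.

3015

First differences: -7 , 23 , 77 , 155 , 257 , 383
Second differences: 30 , 54 , 78 , 102 , 126
Third differences: 24 , 24 , 24 , 24
Constant third difference = 24, so extend:
126 + 24 = 150;  383 + 150 = 533;  870 + 533 = 1403
150 + 24 = 174;  533 + 174 = 707;  1403 + 707 = 2110
174 + 24 = 198;  707 + 198 = 905;  2110 + 905 = 3015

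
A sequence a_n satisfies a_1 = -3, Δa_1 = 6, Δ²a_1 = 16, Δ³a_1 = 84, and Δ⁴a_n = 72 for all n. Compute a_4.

147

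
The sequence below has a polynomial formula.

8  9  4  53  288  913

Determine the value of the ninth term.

8248

D1: 1  -5  49  235  625
D2: -6  54  186  390
D3: 60  132  204
D4: 72  72
Fourth differences constant at 72.
204 + 72 = 276;  390 + 276 = 666;  625 + 666 = 1291;  913 + 1291 = 2204
276 + 72 = 348;  666 + 348 = 1014;  1291 + 1014 = 2305;  2204 + 2305 = 4509
348 + 72 = 420;  1014 + 420 = 1434;  2305 + 1434 = 3739;  4509 + 3739 = 8248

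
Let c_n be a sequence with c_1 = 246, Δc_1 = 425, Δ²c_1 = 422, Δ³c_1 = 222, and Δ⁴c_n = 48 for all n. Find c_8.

21533

Build the table forward from the leading diagonal:
Fourth differences: 48, 48, 48, 48, 48, 48, 48, 48
Third differences: 222, 270, 318, 366, 414, 462, 510, 558
Second differences: 422, 644, 914, 1232, 1598, 2012, 2474, 2984
First differences: 425, 847, 1491, 2405, 3637, 5235, 7247, 9721
c: 246, 671, 1518, 3009, 5414, 9051, 14286, 21533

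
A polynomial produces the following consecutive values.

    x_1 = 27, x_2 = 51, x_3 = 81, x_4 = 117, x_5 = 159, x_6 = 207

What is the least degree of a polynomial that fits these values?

D1: 24, 30, 36, 42, 48
D2: 6, 6, 6, 6
The second differences are constant, so the polynomial has degree 2.

2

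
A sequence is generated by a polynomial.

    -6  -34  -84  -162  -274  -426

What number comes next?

D1: -28 , -50 , -78 , -112 , -152
D2: -22 , -28 , -34 , -40
D3: -6 , -6 , -6
Third differences constant at -6.
-40 − 6 = -46;  -152 − 46 = -198;  -426 − 198 = -624

-624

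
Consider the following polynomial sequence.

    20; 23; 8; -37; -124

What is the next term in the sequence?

3, -15, -45, -87
-18, -30, -42
-12, -12
Constant third difference = -12, so extend:
-42 − 12 = -54;  -87 − 54 = -141;  -124 − 141 = -265

-265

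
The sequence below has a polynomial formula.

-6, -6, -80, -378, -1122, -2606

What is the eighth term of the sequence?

First differences: 0 , -74 , -298 , -744 , -1484
Second differences: -74 , -224 , -446 , -740
Third differences: -150 , -222 , -294
Fourth differences: -72 , -72
Fourth differences constant at -72.
-294 − 72 = -366;  -740 − 366 = -1106;  -1484 − 1106 = -2590;  -2606 − 2590 = -5196
-366 − 72 = -438;  -1106 − 438 = -1544;  -2590 − 1544 = -4134;  -5196 − 4134 = -9330

-9330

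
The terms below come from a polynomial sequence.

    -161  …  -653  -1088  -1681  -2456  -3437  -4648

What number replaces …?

Using the last 6 terms:
D1: -435  -593  -775  -981  -1211
D2: -158  -182  -206  -230
D3: -24  -24  -24
Constant third difference = -24.
Extend backward: -158 + 24 = -134;  -435 + 134 = -301;  -653 + 301 = -352

-352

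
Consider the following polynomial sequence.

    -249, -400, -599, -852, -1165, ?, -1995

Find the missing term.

-1544

Using the first 5 terms:
Δ: -151, -199, -253, -313
Δ²: -48, -54, -60
Δ³: -6, -6
Constant third difference = -6.
Extend forward: -60 − 6 = -66;  -313 − 66 = -379;  -1165 − 379 = -1544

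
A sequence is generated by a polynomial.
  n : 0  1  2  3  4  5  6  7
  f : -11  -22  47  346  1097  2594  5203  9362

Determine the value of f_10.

Δ: -11, 69, 299, 751, 1497, 2609, 4159
Δ²: 80, 230, 452, 746, 1112, 1550
Δ³: 150, 222, 294, 366, 438
Δ⁴: 72, 72, 72, 72
The fourth differences are constant (72).
438 + 72 = 510;  1550 + 510 = 2060;  4159 + 2060 = 6219;  9362 + 6219 = 15581
510 + 72 = 582;  2060 + 582 = 2642;  6219 + 2642 = 8861;  15581 + 8861 = 24442
582 + 72 = 654;  2642 + 654 = 3296;  8861 + 3296 = 12157;  24442 + 12157 = 36599

36599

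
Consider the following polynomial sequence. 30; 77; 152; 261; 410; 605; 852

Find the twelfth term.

First differences: 47 , 75 , 109 , 149 , 195 , 247
Second differences: 28 , 34 , 40 , 46 , 52
Third differences: 6 , 6 , 6 , 6
The third differences are constant (6).
52 + 6 = 58;  247 + 58 = 305;  852 + 305 = 1157
58 + 6 = 64;  305 + 64 = 369;  1157 + 369 = 1526
64 + 6 = 70;  369 + 70 = 439;  1526 + 439 = 1965
70 + 6 = 76;  439 + 76 = 515;  1965 + 515 = 2480
76 + 6 = 82;  515 + 82 = 597;  2480 + 597 = 3077

3077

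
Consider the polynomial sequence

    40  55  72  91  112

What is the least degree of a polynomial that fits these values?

Δ: 15, 17, 19, 21
Δ²: 2, 2, 2
The second differences are constant, so the polynomial has degree 2.

2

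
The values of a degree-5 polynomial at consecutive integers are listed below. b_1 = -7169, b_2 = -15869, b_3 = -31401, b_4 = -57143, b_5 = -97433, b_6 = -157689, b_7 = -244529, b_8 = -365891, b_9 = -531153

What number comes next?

D1: -8700 , -15532 , -25742 , -40290 , -60256 , -86840 , -121362 , -165262
D2: -6832 , -10210 , -14548 , -19966 , -26584 , -34522 , -43900
D3: -3378 , -4338 , -5418 , -6618 , -7938 , -9378
D4: -960 , -1080 , -1200 , -1320 , -1440
D5: -120 , -120 , -120 , -120
The fifth differences are constant (-120).
-1440 − 120 = -1560;  -9378 − 1560 = -10938;  -43900 − 10938 = -54838;  -165262 − 54838 = -220100;  -531153 − 220100 = -751253

-751253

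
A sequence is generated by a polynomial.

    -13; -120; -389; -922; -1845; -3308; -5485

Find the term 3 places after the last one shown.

First differences: -107  -269  -533  -923  -1463  -2177
Second differences: -162  -264  -390  -540  -714
Third differences: -102  -126  -150  -174
Fourth differences: -24  -24  -24
Constant fourth difference = -24, so extend:
-174 − 24 = -198;  -714 − 198 = -912;  -2177 − 912 = -3089;  -5485 − 3089 = -8574
-198 − 24 = -222;  -912 − 222 = -1134;  -3089 − 1134 = -4223;  -8574 − 4223 = -12797
-222 − 24 = -246;  -1134 − 246 = -1380;  -4223 − 1380 = -5603;  -12797 − 5603 = -18400

-18400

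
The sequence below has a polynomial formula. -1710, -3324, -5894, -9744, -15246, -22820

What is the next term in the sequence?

-32934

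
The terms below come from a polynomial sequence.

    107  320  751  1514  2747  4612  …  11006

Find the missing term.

Using the first 6 terms:
Δ: 213, 431, 763, 1233, 1865
Δ²: 218, 332, 470, 632
Δ³: 114, 138, 162
Δ⁴: 24, 24
Constant fourth difference = 24.
Extend forward: 162 + 24 = 186;  632 + 186 = 818;  1865 + 818 = 2683;  4612 + 2683 = 7295

7295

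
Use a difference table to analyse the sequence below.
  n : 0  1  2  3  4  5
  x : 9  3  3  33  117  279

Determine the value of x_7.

Δ: -6 , 0 , 30 , 84 , 162
Δ²: 6 , 30 , 54 , 78
Δ³: 24 , 24 , 24
Constant third difference = 24, so extend:
78 + 24 = 102;  162 + 102 = 264;  279 + 264 = 543
102 + 24 = 126;  264 + 126 = 390;  543 + 390 = 933

933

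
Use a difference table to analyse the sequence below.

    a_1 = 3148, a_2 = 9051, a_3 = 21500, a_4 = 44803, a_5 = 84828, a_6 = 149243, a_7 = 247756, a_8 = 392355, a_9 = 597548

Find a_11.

1261788

First differences: 5903, 12449, 23303, 40025, 64415, 98513, 144599, 205193
Second differences: 6546, 10854, 16722, 24390, 34098, 46086, 60594
Third differences: 4308, 5868, 7668, 9708, 11988, 14508
Fourth differences: 1560, 1800, 2040, 2280, 2520
Fifth differences: 240, 240, 240, 240
Constant fifth difference = 240, so extend:
2520 + 240 = 2760;  14508 + 2760 = 17268;  60594 + 17268 = 77862;  205193 + 77862 = 283055;  597548 + 283055 = 880603
2760 + 240 = 3000;  17268 + 3000 = 20268;  77862 + 20268 = 98130;  283055 + 98130 = 381185;  880603 + 381185 = 1261788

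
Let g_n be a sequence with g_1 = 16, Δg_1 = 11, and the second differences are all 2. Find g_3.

Build the table forward from the leading diagonal:
Second differences: 2, 2, 2
First differences: 11, 13, 15
g: 16, 27, 40

40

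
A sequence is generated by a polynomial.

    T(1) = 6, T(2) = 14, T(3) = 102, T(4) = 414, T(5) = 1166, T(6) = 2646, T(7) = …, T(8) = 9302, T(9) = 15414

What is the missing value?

Using the first 6 terms:
8  88  312  752  1480
80  224  440  728
144  216  288
72  72
Constant fourth difference = 72.
Extend forward: 288 + 72 = 360;  728 + 360 = 1088;  1480 + 1088 = 2568;  2646 + 2568 = 5214

5214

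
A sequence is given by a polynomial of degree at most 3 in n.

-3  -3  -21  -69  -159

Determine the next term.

-303

Δ: 0 , -18 , -48 , -90
Δ²: -18 , -30 , -42
Δ³: -12 , -12
Third differences constant at -12.
-42 − 12 = -54;  -90 − 54 = -144;  -159 − 144 = -303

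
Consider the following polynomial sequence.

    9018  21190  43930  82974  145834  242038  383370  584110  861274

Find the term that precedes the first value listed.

3214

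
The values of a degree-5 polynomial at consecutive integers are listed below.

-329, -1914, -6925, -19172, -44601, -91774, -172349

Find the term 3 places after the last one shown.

-787586

Δ: -1585, -5011, -12247, -25429, -47173, -80575
Δ²: -3426, -7236, -13182, -21744, -33402
Δ³: -3810, -5946, -8562, -11658
Δ⁴: -2136, -2616, -3096
Δ⁵: -480, -480
Fifth differences constant at -480.
-3096 − 480 = -3576;  -11658 − 3576 = -15234;  -33402 − 15234 = -48636;  -80575 − 48636 = -129211;  -172349 − 129211 = -301560
-3576 − 480 = -4056;  -15234 − 4056 = -19290;  -48636 − 19290 = -67926;  -129211 − 67926 = -197137;  -301560 − 197137 = -498697
-4056 − 480 = -4536;  -19290 − 4536 = -23826;  -67926 − 23826 = -91752;  -197137 − 91752 = -288889;  -498697 − 288889 = -787586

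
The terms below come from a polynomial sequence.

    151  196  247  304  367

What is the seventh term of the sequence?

511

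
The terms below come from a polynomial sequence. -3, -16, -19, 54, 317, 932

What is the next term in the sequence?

First differences: -13, -3, 73, 263, 615
Second differences: 10, 76, 190, 352
Third differences: 66, 114, 162
Fourth differences: 48, 48
Fourth differences constant at 48.
162 + 48 = 210;  352 + 210 = 562;  615 + 562 = 1177;  932 + 1177 = 2109

2109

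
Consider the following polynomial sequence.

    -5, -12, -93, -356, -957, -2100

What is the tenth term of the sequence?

-17852

-7 , -81 , -263 , -601 , -1143
-74 , -182 , -338 , -542
-108 , -156 , -204
-48 , -48
Fourth differences constant at -48.
-204 − 48 = -252;  -542 − 252 = -794;  -1143 − 794 = -1937;  -2100 − 1937 = -4037
-252 − 48 = -300;  -794 − 300 = -1094;  -1937 − 1094 = -3031;  -4037 − 3031 = -7068
-300 − 48 = -348;  -1094 − 348 = -1442;  -3031 − 1442 = -4473;  -7068 − 4473 = -11541
-348 − 48 = -396;  -1442 − 396 = -1838;  -4473 − 1838 = -6311;  -11541 − 6311 = -17852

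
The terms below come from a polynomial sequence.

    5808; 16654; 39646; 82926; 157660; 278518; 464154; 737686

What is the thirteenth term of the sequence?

4605876

10846, 22992, 43280, 74734, 120858, 185636, 273532
12146, 20288, 31454, 46124, 64778, 87896
8142, 11166, 14670, 18654, 23118
3024, 3504, 3984, 4464
480, 480, 480
Fifth differences constant at 480.
4464 + 480 = 4944;  23118 + 4944 = 28062;  87896 + 28062 = 115958;  273532 + 115958 = 389490;  737686 + 389490 = 1127176
4944 + 480 = 5424;  28062 + 5424 = 33486;  115958 + 33486 = 149444;  389490 + 149444 = 538934;  1127176 + 538934 = 1666110
5424 + 480 = 5904;  33486 + 5904 = 39390;  149444 + 39390 = 188834;  538934 + 188834 = 727768;  1666110 + 727768 = 2393878
5904 + 480 = 6384;  39390 + 6384 = 45774;  188834 + 45774 = 234608;  727768 + 234608 = 962376;  2393878 + 962376 = 3356254
6384 + 480 = 6864;  45774 + 6864 = 52638;  234608 + 52638 = 287246;  962376 + 287246 = 1249622;  3356254 + 1249622 = 4605876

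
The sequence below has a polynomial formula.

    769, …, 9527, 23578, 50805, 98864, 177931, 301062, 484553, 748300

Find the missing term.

Using the last 8 terms:
First differences: 14051  27227  48059  79067  123131  183491  263747
Second differences: 13176  20832  31008  44064  60360  80256
Third differences: 7656  10176  13056  16296  19896
Fourth differences: 2520  2880  3240  3600
Fifth differences: 360  360  360
Constant fifth difference = 360.
Extend backward: 2520 − 360 = 2160;  7656 − 2160 = 5496;  13176 − 5496 = 7680;  14051 − 7680 = 6371;  9527 − 6371 = 3156

3156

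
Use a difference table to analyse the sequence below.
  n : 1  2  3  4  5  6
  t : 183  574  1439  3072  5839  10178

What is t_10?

D1: 391  865  1633  2767  4339
D2: 474  768  1134  1572
D3: 294  366  438
D4: 72  72
Fourth differences constant at 72.
438 + 72 = 510;  1572 + 510 = 2082;  4339 + 2082 = 6421;  10178 + 6421 = 16599
510 + 72 = 582;  2082 + 582 = 2664;  6421 + 2664 = 9085;  16599 + 9085 = 25684
582 + 72 = 654;  2664 + 654 = 3318;  9085 + 3318 = 12403;  25684 + 12403 = 38087
654 + 72 = 726;  3318 + 726 = 4044;  12403 + 4044 = 16447;  38087 + 16447 = 54534

54534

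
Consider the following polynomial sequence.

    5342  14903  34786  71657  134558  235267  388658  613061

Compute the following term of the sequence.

Δ: 9561 , 19883 , 36871 , 62901 , 100709 , 153391 , 224403
Δ²: 10322 , 16988 , 26030 , 37808 , 52682 , 71012
Δ³: 6666 , 9042 , 11778 , 14874 , 18330
Δ⁴: 2376 , 2736 , 3096 , 3456
Δ⁵: 360 , 360 , 360
Constant fifth difference = 360, so extend:
3456 + 360 = 3816;  18330 + 3816 = 22146;  71012 + 22146 = 93158;  224403 + 93158 = 317561;  613061 + 317561 = 930622

930622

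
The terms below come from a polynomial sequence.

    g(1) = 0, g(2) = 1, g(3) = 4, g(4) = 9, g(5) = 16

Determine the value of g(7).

36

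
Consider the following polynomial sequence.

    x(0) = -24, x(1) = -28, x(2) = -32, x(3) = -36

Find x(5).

First differences: -4  -4  -4
The first differences are constant (-4).
-36 − 4 = -40
-40 − 4 = -44

-44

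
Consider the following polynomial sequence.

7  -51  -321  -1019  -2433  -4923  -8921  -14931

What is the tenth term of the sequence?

First differences: -58 , -270 , -698 , -1414 , -2490 , -3998 , -6010
Second differences: -212 , -428 , -716 , -1076 , -1508 , -2012
Third differences: -216 , -288 , -360 , -432 , -504
Fourth differences: -72 , -72 , -72 , -72
The fourth differences are constant (-72).
-504 − 72 = -576;  -2012 − 576 = -2588;  -6010 − 2588 = -8598;  -14931 − 8598 = -23529
-576 − 72 = -648;  -2588 − 648 = -3236;  -8598 − 3236 = -11834;  -23529 − 11834 = -35363

-35363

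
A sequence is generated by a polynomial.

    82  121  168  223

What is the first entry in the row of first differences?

First differences: 39, 47, 55
Second differences: 8, 8

39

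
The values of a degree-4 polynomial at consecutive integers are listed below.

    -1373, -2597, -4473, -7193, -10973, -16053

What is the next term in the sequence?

-22697

-1224  -1876  -2720  -3780  -5080
-652  -844  -1060  -1300
-192  -216  -240
-24  -24
Fourth differences constant at -24.
-240 − 24 = -264;  -1300 − 264 = -1564;  -5080 − 1564 = -6644;  -16053 − 6644 = -22697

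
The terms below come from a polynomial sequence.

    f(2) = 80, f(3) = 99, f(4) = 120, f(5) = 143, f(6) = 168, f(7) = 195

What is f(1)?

63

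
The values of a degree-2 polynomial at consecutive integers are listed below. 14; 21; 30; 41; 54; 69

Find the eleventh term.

174

D1: 7 , 9 , 11 , 13 , 15
D2: 2 , 2 , 2 , 2
The second differences are constant (2).
15 + 2 = 17;  69 + 17 = 86
17 + 2 = 19;  86 + 19 = 105
19 + 2 = 21;  105 + 21 = 126
21 + 2 = 23;  126 + 23 = 149
23 + 2 = 25;  149 + 25 = 174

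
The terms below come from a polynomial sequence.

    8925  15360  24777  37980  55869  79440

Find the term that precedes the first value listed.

6435, 9417, 13203, 17889, 23571
2982, 3786, 4686, 5682
804, 900, 996
96, 96
The fourth differences are constant at 96.
Work back: 804 − 96 = 708;  2982 − 708 = 2274;  6435 − 2274 = 4161;  8925 − 4161 = 4764

4764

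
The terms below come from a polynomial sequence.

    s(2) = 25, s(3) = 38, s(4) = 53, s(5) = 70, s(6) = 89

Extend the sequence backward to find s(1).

14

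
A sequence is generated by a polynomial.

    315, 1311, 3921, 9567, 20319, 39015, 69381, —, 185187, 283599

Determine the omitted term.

Using the first 7 terms:
Δ: 996, 2610, 5646, 10752, 18696, 30366
Δ²: 1614, 3036, 5106, 7944, 11670
Δ³: 1422, 2070, 2838, 3726
Δ⁴: 648, 768, 888
Δ⁵: 120, 120
Constant fifth difference = 120.
Extend forward: 888 + 120 = 1008;  3726 + 1008 = 4734;  11670 + 4734 = 16404;  30366 + 16404 = 46770;  69381 + 46770 = 116151

116151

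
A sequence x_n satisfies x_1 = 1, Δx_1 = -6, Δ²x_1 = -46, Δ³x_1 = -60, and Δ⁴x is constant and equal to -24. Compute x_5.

Build the table forward from the leading diagonal:
Δ⁴: -24, -24, -24, -24, -24
Δ³: -60, -84, -108, -132, -156
Δ²: -46, -106, -190, -298, -430
Δ: -6, -52, -158, -348, -646
x: 1, -5, -57, -215, -563

-563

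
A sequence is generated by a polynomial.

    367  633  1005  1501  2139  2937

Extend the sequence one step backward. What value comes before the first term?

Δ: 266, 372, 496, 638, 798
Δ²: 106, 124, 142, 160
Δ³: 18, 18, 18
The third differences are constant at 18.
Work back: 106 − 18 = 88;  266 − 88 = 178;  367 − 178 = 189

189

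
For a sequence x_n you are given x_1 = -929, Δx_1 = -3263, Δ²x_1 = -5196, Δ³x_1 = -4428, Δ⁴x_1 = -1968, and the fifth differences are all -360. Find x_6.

Build the table forward from the leading diagonal:
Fifth differences: -360, -360, -360, -360, -360, -360
Fourth differences: -1968, -2328, -2688, -3048, -3408, -3768
Third differences: -4428, -6396, -8724, -11412, -14460, -17868
Second differences: -5196, -9624, -16020, -24744, -36156, -50616
First differences: -3263, -8459, -18083, -34103, -58847, -95003
x: -929, -4192, -12651, -30734, -64837, -123684

-123684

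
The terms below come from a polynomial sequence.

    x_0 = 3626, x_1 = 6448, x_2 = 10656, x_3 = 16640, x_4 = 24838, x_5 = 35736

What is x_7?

67816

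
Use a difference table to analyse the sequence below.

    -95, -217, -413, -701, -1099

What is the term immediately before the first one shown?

Δ: -122  -196  -288  -398
Δ²: -74  -92  -110
Δ³: -18  -18
The third differences are constant at -18.
Work back: -74 + 18 = -56;  -122 + 56 = -66;  -95 + 66 = -29

-29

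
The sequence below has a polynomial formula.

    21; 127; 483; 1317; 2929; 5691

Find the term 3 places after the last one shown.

25677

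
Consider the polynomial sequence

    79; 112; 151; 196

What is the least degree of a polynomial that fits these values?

Δ: 33, 39, 45
Δ²: 6, 6
The second differences are constant, so the polynomial has degree 2.

2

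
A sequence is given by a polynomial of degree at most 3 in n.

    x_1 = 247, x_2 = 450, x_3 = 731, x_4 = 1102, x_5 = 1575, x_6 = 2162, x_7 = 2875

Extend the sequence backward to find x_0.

110

First differences: 203, 281, 371, 473, 587, 713
Second differences: 78, 90, 102, 114, 126
Third differences: 12, 12, 12, 12
The third differences are constant at 12.
Work back: 78 − 12 = 66;  203 − 66 = 137;  247 − 137 = 110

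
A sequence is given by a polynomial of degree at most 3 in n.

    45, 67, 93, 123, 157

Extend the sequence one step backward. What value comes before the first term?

27

22  26  30  34
4  4  4
The second differences are constant at 4.
Work back: 22 − 4 = 18;  45 − 18 = 27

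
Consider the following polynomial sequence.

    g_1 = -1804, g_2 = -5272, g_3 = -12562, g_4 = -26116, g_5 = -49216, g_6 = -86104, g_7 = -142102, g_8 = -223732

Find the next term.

-338836

D1: -3468, -7290, -13554, -23100, -36888, -55998, -81630
D2: -3822, -6264, -9546, -13788, -19110, -25632
D3: -2442, -3282, -4242, -5322, -6522
D4: -840, -960, -1080, -1200
D5: -120, -120, -120
Fifth differences constant at -120.
-1200 − 120 = -1320;  -6522 − 1320 = -7842;  -25632 − 7842 = -33474;  -81630 − 33474 = -115104;  -223732 − 115104 = -338836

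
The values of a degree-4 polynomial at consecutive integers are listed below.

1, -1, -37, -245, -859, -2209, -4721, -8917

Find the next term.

First differences: -2 , -36 , -208 , -614 , -1350 , -2512 , -4196
Second differences: -34 , -172 , -406 , -736 , -1162 , -1684
Third differences: -138 , -234 , -330 , -426 , -522
Fourth differences: -96 , -96 , -96 , -96
Fourth differences constant at -96.
-522 − 96 = -618;  -1684 − 618 = -2302;  -4196 − 2302 = -6498;  -8917 − 6498 = -15415

-15415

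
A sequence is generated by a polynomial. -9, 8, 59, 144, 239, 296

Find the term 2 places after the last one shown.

D1: 17 , 51 , 85 , 95 , 57
D2: 34 , 34 , 10 , -38
D3: 0 , -24 , -48
D4: -24 , -24
Constant fourth difference = -24, so extend:
-48 − 24 = -72;  -38 − 72 = -110;  57 − 110 = -53;  296 − 53 = 243
-72 − 24 = -96;  -110 − 96 = -206;  -53 − 206 = -259;  243 − 259 = -16

-16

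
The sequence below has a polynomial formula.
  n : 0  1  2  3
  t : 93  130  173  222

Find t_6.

405

Δ: 37, 43, 49
Δ²: 6, 6
Constant second difference = 6, so extend:
49 + 6 = 55;  222 + 55 = 277
55 + 6 = 61;  277 + 61 = 338
61 + 6 = 67;  338 + 67 = 405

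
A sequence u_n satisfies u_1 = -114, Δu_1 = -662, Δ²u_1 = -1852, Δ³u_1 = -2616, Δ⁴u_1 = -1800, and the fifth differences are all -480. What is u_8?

-208280

Build the table forward from the leading diagonal:
Fifth differences: -480, -480, -480, -480, -480, -480, -480, -480
Fourth differences: -1800, -2280, -2760, -3240, -3720, -4200, -4680, -5160
Third differences: -2616, -4416, -6696, -9456, -12696, -16416, -20616, -25296
Second differences: -1852, -4468, -8884, -15580, -25036, -37732, -54148, -74764
First differences: -662, -2514, -6982, -15866, -31446, -56482, -94214, -148362
u: -114, -776, -3290, -10272, -26138, -57584, -114066, -208280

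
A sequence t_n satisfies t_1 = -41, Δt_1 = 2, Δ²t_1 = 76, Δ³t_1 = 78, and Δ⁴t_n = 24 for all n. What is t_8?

5139

Build the table forward from the leading diagonal:
D4: 24, 24, 24, 24, 24, 24, 24, 24
D3: 78, 102, 126, 150, 174, 198, 222, 246
D2: 76, 154, 256, 382, 532, 706, 904, 1126
D1: 2, 78, 232, 488, 870, 1402, 2108, 3012
t: -41, -39, 39, 271, 759, 1629, 3031, 5139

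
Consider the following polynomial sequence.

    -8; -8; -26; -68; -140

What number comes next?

-248

D1: 0 , -18 , -42 , -72
D2: -18 , -24 , -30
D3: -6 , -6
The third differences are constant (-6).
-30 − 6 = -36;  -72 − 36 = -108;  -140 − 108 = -248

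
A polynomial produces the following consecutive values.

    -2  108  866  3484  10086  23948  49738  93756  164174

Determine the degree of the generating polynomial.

5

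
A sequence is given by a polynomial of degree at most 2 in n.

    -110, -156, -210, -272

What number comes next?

-342

-46  -54  -62
-8  -8
The second differences are constant (-8).
-62 − 8 = -70;  -272 − 70 = -342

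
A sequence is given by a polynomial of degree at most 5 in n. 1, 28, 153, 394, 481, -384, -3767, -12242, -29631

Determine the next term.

D1: 27, 125, 241, 87, -865, -3383, -8475, -17389
D2: 98, 116, -154, -952, -2518, -5092, -8914
D3: 18, -270, -798, -1566, -2574, -3822
D4: -288, -528, -768, -1008, -1248
D5: -240, -240, -240, -240
The fifth differences are constant (-240).
-1248 − 240 = -1488;  -3822 − 1488 = -5310;  -8914 − 5310 = -14224;  -17389 − 14224 = -31613;  -29631 − 31613 = -61244

-61244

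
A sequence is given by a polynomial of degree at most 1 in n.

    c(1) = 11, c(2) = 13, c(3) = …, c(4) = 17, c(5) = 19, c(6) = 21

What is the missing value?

15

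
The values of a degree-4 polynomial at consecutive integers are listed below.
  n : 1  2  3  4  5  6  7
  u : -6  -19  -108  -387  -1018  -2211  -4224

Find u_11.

-27316

First differences: -13  -89  -279  -631  -1193  -2013
Second differences: -76  -190  -352  -562  -820
Third differences: -114  -162  -210  -258
Fourth differences: -48  -48  -48
Constant fourth difference = -48, so extend:
-258 − 48 = -306;  -820 − 306 = -1126;  -2013 − 1126 = -3139;  -4224 − 3139 = -7363
-306 − 48 = -354;  -1126 − 354 = -1480;  -3139 − 1480 = -4619;  -7363 − 4619 = -11982
-354 − 48 = -402;  -1480 − 402 = -1882;  -4619 − 1882 = -6501;  -11982 − 6501 = -18483
-402 − 48 = -450;  -1882 − 450 = -2332;  -6501 − 2332 = -8833;  -18483 − 8833 = -27316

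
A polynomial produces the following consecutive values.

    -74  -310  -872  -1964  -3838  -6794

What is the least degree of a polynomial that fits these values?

4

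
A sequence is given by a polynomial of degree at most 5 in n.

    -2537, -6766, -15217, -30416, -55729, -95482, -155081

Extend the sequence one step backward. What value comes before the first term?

-4229, -8451, -15199, -25313, -39753, -59599
-4222, -6748, -10114, -14440, -19846
-2526, -3366, -4326, -5406
-840, -960, -1080
-120, -120
The fifth differences are constant at -120.
Work back: -840 + 120 = -720;  -2526 + 720 = -1806;  -4222 + 1806 = -2416;  -4229 + 2416 = -1813;  -2537 + 1813 = -724

-724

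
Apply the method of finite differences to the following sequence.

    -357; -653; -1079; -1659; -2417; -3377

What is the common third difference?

First differences: -296, -426, -580, -758, -960
Second differences: -130, -154, -178, -202
Third differences: -24, -24, -24

-24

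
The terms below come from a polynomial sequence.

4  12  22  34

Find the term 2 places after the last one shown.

64

First differences: 8  10  12
Second differences: 2  2
Constant second difference = 2, so extend:
12 + 2 = 14;  34 + 14 = 48
14 + 2 = 16;  48 + 16 = 64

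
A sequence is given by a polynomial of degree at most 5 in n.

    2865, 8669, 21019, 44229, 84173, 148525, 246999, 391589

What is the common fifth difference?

D1: 5804, 12350, 23210, 39944, 64352, 98474, 144590
D2: 6546, 10860, 16734, 24408, 34122, 46116
D3: 4314, 5874, 7674, 9714, 11994
D4: 1560, 1800, 2040, 2280
D5: 240, 240, 240

240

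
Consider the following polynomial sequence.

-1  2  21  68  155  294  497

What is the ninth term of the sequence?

3, 19, 47, 87, 139, 203
16, 28, 40, 52, 64
12, 12, 12, 12
The third differences are constant (12).
64 + 12 = 76;  203 + 76 = 279;  497 + 279 = 776
76 + 12 = 88;  279 + 88 = 367;  776 + 367 = 1143

1143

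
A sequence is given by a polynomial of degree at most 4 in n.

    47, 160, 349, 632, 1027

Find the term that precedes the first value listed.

-8

Δ: 113  189  283  395
Δ²: 76  94  112
Δ³: 18  18
The third differences are constant at 18.
Work back: 76 − 18 = 58;  113 − 58 = 55;  47 − 55 = -8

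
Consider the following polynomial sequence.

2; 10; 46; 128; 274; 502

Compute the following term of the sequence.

First differences: 8, 36, 82, 146, 228
Second differences: 28, 46, 64, 82
Third differences: 18, 18, 18
Constant third difference = 18, so extend:
82 + 18 = 100;  228 + 100 = 328;  502 + 328 = 830

830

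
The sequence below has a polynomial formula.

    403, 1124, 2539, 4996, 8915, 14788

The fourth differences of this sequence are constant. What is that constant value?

First differences: 721, 1415, 2457, 3919, 5873
Second differences: 694, 1042, 1462, 1954
Third differences: 348, 420, 492
Fourth differences: 72, 72

72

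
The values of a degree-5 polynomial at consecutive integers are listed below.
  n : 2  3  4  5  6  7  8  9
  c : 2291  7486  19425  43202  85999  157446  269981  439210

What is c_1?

Δ: 5195  11939  23777  42797  71447  112535  169229
Δ²: 6744  11838  19020  28650  41088  56694
Δ³: 5094  7182  9630  12438  15606
Δ⁴: 2088  2448  2808  3168
Δ⁵: 360  360  360
The fifth differences are constant at 360.
Work back: 2088 − 360 = 1728;  5094 − 1728 = 3366;  6744 − 3366 = 3378;  5195 − 3378 = 1817;  2291 − 1817 = 474

474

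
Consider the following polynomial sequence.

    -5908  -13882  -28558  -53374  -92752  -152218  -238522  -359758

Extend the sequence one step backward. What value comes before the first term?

-2062

D1: -7974, -14676, -24816, -39378, -59466, -86304, -121236
D2: -6702, -10140, -14562, -20088, -26838, -34932
D3: -3438, -4422, -5526, -6750, -8094
D4: -984, -1104, -1224, -1344
D5: -120, -120, -120
The fifth differences are constant at -120.
Work back: -984 + 120 = -864;  -3438 + 864 = -2574;  -6702 + 2574 = -4128;  -7974 + 4128 = -3846;  -5908 + 3846 = -2062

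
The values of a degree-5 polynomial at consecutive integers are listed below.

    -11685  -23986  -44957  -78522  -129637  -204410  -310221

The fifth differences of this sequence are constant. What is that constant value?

-120

D1: -12301, -20971, -33565, -51115, -74773, -105811
D2: -8670, -12594, -17550, -23658, -31038
D3: -3924, -4956, -6108, -7380
D4: -1032, -1152, -1272
D5: -120, -120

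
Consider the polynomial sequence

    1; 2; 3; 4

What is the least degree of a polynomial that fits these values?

1

Δ: 1, 1, 1
The first differences are constant, so the polynomial has degree 1.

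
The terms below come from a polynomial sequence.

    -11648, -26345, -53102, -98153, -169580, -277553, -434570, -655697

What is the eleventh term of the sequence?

Δ: -14697  -26757  -45051  -71427  -107973  -157017  -221127
Δ²: -12060  -18294  -26376  -36546  -49044  -64110
Δ³: -6234  -8082  -10170  -12498  -15066
Δ⁴: -1848  -2088  -2328  -2568
Δ⁵: -240  -240  -240
The fifth differences are constant (-240).
-2568 − 240 = -2808;  -15066 − 2808 = -17874;  -64110 − 17874 = -81984;  -221127 − 81984 = -303111;  -655697 − 303111 = -958808
-2808 − 240 = -3048;  -17874 − 3048 = -20922;  -81984 − 20922 = -102906;  -303111 − 102906 = -406017;  -958808 − 406017 = -1364825
-3048 − 240 = -3288;  -20922 − 3288 = -24210;  -102906 − 24210 = -127116;  -406017 − 127116 = -533133;  -1364825 − 533133 = -1897958

-1897958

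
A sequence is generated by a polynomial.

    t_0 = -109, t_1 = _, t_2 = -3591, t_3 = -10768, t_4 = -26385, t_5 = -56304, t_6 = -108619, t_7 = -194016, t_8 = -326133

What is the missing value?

Using the last 7 terms:
-7177, -15617, -29919, -52315, -85397, -132117
-8440, -14302, -22396, -33082, -46720
-5862, -8094, -10686, -13638
-2232, -2592, -2952
-360, -360
Constant fifth difference = -360.
Extend backward: -2232 + 360 = -1872;  -5862 + 1872 = -3990;  -8440 + 3990 = -4450;  -7177 + 4450 = -2727;  -3591 + 2727 = -864

-864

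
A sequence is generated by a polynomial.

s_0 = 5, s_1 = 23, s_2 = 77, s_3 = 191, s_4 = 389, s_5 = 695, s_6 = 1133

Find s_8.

2501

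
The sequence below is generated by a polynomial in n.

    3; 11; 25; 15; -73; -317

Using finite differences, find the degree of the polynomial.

4

D1: 8, 14, -10, -88, -244
D2: 6, -24, -78, -156
D3: -30, -54, -78
D4: -24, -24
The fourth differences are constant, so the polynomial has degree 4.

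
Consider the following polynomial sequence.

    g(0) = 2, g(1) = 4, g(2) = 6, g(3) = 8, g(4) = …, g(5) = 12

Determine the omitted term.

10

Using the first 4 terms:
2  2  2
Constant first difference = 2.
Extend forward: 8 + 2 = 10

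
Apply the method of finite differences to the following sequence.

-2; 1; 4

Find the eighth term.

19

D1: 3  3
First differences constant at 3.
4 + 3 = 7
7 + 3 = 10
10 + 3 = 13
13 + 3 = 16
16 + 3 = 19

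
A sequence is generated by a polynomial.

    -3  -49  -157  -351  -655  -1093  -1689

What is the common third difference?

-24

First differences: -46, -108, -194, -304, -438, -596
Second differences: -62, -86, -110, -134, -158
Third differences: -24, -24, -24, -24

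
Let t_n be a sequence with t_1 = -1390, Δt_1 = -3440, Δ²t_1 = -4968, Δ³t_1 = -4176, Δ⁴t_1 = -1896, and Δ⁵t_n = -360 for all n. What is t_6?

Build the table forward from the leading diagonal:
Fifth differences: -360  -360  -360  -360  -360  -360
Fourth differences: -1896  -2256  -2616  -2976  -3336  -3696
Third differences: -4176  -6072  -8328  -10944  -13920  -17256
Second differences: -4968  -9144  -15216  -23544  -34488  -48408
First differences: -3440  -8408  -17552  -32768  -56312  -90800
t: -1390  -4830  -13238  -30790  -63558  -119870

-119870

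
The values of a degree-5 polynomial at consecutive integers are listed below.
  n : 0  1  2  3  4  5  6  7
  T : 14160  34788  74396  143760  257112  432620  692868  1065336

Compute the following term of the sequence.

First differences: 20628, 39608, 69364, 113352, 175508, 260248, 372468
Second differences: 18980, 29756, 43988, 62156, 84740, 112220
Third differences: 10776, 14232, 18168, 22584, 27480
Fourth differences: 3456, 3936, 4416, 4896
Fifth differences: 480, 480, 480
The fifth differences are constant (480).
4896 + 480 = 5376;  27480 + 5376 = 32856;  112220 + 32856 = 145076;  372468 + 145076 = 517544;  1065336 + 517544 = 1582880

1582880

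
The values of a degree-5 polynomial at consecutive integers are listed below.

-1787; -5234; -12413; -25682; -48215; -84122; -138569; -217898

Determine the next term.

-329747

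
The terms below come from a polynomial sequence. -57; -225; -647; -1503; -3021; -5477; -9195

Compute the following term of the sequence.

-168, -422, -856, -1518, -2456, -3718
-254, -434, -662, -938, -1262
-180, -228, -276, -324
-48, -48, -48
Fourth differences constant at -48.
-324 − 48 = -372;  -1262 − 372 = -1634;  -3718 − 1634 = -5352;  -9195 − 5352 = -14547

-14547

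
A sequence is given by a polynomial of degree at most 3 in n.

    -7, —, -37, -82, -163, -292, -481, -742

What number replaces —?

-16

Using the last 6 terms:
Δ: -45  -81  -129  -189  -261
Δ²: -36  -48  -60  -72
Δ³: -12  -12  -12
Constant third difference = -12.
Extend backward: -36 + 12 = -24;  -45 + 24 = -21;  -37 + 21 = -16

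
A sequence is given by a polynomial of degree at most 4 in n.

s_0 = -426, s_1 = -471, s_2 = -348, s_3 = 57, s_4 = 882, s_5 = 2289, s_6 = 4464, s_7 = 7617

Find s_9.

D1: -45, 123, 405, 825, 1407, 2175, 3153
D2: 168, 282, 420, 582, 768, 978
D3: 114, 138, 162, 186, 210
D4: 24, 24, 24, 24
Fourth differences constant at 24.
210 + 24 = 234;  978 + 234 = 1212;  3153 + 1212 = 4365;  7617 + 4365 = 11982
234 + 24 = 258;  1212 + 258 = 1470;  4365 + 1470 = 5835;  11982 + 5835 = 17817

17817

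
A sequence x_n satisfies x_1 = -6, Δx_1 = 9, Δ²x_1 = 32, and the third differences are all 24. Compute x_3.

Build the table forward from the leading diagonal:
Third differences: 24, 24, 24
Second differences: 32, 56, 80
First differences: 9, 41, 97
x: -6, 3, 44

44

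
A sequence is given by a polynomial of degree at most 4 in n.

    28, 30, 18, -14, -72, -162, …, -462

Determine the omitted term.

-290

Using the first 6 terms:
D1: 2  -12  -32  -58  -90
D2: -14  -20  -26  -32
D3: -6  -6  -6
Constant third difference = -6.
Extend forward: -32 − 6 = -38;  -90 − 38 = -128;  -162 − 128 = -290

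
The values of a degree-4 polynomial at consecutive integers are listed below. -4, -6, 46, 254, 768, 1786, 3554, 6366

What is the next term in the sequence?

Δ: -2, 52, 208, 514, 1018, 1768, 2812
Δ²: 54, 156, 306, 504, 750, 1044
Δ³: 102, 150, 198, 246, 294
Δ⁴: 48, 48, 48, 48
The fourth differences are constant (48).
294 + 48 = 342;  1044 + 342 = 1386;  2812 + 1386 = 4198;  6366 + 4198 = 10564

10564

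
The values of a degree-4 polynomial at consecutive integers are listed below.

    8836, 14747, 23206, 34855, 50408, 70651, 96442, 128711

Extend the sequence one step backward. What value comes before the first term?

D1: 5911, 8459, 11649, 15553, 20243, 25791, 32269
D2: 2548, 3190, 3904, 4690, 5548, 6478
D3: 642, 714, 786, 858, 930
D4: 72, 72, 72, 72
The fourth differences are constant at 72.
Work back: 642 − 72 = 570;  2548 − 570 = 1978;  5911 − 1978 = 3933;  8836 − 3933 = 4903

4903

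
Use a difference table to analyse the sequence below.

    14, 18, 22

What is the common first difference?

4

Δ: 4, 4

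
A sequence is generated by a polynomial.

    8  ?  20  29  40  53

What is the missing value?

Using the last 4 terms:
9, 11, 13
2, 2
Constant second difference = 2.
Extend backward: 9 − 2 = 7;  20 − 7 = 13

13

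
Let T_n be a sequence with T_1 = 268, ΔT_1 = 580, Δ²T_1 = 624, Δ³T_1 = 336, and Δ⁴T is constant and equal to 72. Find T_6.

Build the table forward from the leading diagonal:
Fourth differences: 72  72  72  72  72  72
Third differences: 336  408  480  552  624  696
Second differences: 624  960  1368  1848  2400  3024
First differences: 580  1204  2164  3532  5380  7780
T: 268  848  2052  4216  7748  13128

13128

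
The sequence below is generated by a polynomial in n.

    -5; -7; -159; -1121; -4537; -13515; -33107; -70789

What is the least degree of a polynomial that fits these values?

First differences: -2, -152, -962, -3416, -8978, -19592, -37682
Second differences: -150, -810, -2454, -5562, -10614, -18090
Third differences: -660, -1644, -3108, -5052, -7476
Fourth differences: -984, -1464, -1944, -2424
Fifth differences: -480, -480, -480
The fifth differences are constant, so the polynomial has degree 5.

5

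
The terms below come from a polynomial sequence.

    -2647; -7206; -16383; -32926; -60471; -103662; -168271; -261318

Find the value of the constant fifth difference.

-120

Δ: -4559, -9177, -16543, -27545, -43191, -64609, -93047
Δ²: -4618, -7366, -11002, -15646, -21418, -28438
Δ³: -2748, -3636, -4644, -5772, -7020
Δ⁴: -888, -1008, -1128, -1248
Δ⁵: -120, -120, -120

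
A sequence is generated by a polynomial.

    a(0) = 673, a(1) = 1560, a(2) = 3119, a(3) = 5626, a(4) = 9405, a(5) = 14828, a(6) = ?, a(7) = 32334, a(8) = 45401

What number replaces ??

22315

Using the first 6 terms:
887, 1559, 2507, 3779, 5423
672, 948, 1272, 1644
276, 324, 372
48, 48
Constant fourth difference = 48.
Extend forward: 372 + 48 = 420;  1644 + 420 = 2064;  5423 + 2064 = 7487;  14828 + 7487 = 22315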